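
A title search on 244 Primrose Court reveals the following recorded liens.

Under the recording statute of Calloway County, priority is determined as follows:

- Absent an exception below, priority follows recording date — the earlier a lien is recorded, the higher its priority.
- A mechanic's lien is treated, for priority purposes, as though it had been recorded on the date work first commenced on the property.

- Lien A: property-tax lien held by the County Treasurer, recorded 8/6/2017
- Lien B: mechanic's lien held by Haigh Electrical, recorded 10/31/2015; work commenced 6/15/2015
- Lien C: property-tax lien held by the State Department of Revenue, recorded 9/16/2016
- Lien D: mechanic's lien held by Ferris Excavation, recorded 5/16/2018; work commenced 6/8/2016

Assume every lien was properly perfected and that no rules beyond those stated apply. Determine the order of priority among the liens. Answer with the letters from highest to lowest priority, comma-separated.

B, D, C, A

Effective dates: B is treated as recorded 6/15/2015, the work-commencement date; D's effective date is 6/8/2016, when work began.
By effective date: B (6/15/2015), D (6/8/2016), C (9/16/2016), A (8/6/2017).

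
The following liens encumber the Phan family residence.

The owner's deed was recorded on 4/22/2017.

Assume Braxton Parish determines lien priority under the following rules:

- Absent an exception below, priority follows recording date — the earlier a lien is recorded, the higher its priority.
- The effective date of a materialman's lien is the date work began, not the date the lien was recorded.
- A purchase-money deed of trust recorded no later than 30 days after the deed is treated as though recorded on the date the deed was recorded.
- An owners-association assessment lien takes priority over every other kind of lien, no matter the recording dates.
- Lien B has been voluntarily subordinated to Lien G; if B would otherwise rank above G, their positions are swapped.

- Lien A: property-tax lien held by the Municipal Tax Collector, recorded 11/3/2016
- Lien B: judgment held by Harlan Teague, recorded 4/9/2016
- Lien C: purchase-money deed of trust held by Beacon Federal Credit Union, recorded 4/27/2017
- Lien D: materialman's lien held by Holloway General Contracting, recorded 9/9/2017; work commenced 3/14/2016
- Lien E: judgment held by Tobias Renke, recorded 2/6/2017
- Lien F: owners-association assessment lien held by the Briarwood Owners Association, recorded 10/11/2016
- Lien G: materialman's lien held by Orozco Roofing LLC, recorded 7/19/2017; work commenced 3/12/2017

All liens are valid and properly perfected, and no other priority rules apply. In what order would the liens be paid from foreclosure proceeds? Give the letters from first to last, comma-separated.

Effective dates: C was recorded within the 30-day window, so its effective date is the deed date 4/22/2017; D is treated as recorded 3/14/2016, the work-commencement date; G is treated as recorded 3/12/2017, the work-commencement date.
F is an owners-association assessment lien and takes priority over every other lien.
Remaining liens by effective date: D (3/14/2016), B (4/9/2016), A (11/3/2016), E (2/6/2017), G (3/12/2017), C (4/22/2017).
The subordination applies — B was senior to G — so B and G swap.

F, D, G, A, E, B, C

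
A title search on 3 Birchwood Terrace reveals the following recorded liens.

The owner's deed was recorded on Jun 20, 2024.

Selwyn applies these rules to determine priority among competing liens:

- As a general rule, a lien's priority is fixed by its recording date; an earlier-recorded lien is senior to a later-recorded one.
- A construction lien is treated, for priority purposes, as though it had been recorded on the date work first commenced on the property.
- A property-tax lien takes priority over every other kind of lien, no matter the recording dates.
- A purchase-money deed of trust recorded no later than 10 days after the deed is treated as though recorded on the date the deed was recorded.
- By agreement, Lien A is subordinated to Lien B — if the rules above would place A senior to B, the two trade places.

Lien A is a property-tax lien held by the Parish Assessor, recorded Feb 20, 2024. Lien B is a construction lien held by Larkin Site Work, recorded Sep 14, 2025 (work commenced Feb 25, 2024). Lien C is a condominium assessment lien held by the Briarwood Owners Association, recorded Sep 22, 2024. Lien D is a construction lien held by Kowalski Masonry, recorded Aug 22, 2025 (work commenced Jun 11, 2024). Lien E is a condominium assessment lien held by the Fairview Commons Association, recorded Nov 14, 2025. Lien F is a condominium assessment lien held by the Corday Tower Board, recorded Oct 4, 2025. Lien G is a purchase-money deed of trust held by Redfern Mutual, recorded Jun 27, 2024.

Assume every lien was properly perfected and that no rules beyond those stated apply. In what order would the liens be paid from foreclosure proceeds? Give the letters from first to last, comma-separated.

B, A, D, G, C, F, E

Effective dates after the stated exceptions: B is treated as recorded Feb 25, 2024, the work-commencement date; D relates back to Jun 11, 2024 (work commenced); G relates back to the deed date Jun 20, 2024.
As a property-tax lien, A is senior to every other lien.
The other liens, earliest effective date first: B (Feb 25, 2024), D (Jun 11, 2024), G (Jun 20, 2024), C (Sep 22, 2024), F (Oct 4, 2025), E (Nov 14, 2025).
A would otherwise be senior to B, so under the subordination agreement A and B exchange positions.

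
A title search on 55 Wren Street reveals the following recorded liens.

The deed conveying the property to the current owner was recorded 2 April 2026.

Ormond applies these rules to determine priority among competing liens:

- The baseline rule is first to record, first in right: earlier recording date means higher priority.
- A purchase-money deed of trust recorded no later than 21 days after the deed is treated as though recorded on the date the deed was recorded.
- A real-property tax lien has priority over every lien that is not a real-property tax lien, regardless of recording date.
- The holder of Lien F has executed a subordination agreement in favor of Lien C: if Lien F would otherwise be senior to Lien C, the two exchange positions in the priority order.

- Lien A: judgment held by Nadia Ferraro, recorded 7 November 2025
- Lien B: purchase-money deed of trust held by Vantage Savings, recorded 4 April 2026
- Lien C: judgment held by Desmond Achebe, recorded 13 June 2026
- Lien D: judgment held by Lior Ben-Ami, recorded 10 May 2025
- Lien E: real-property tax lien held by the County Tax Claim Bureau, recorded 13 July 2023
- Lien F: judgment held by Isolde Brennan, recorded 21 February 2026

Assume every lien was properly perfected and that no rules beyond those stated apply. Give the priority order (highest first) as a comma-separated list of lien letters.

Adjusting effective dates: B's effective date is the deed date, 2 April 2026.
E is a real-property tax lien and takes priority over every other lien.
Among the remaining liens, by effective date: D (10 May 2025), A (7 November 2025), F (21 February 2026), B (2 April 2026), C (13 June 2026).
F would otherwise be senior to C, so under the subordination agreement F and C exchange positions.

E, D, A, C, B, F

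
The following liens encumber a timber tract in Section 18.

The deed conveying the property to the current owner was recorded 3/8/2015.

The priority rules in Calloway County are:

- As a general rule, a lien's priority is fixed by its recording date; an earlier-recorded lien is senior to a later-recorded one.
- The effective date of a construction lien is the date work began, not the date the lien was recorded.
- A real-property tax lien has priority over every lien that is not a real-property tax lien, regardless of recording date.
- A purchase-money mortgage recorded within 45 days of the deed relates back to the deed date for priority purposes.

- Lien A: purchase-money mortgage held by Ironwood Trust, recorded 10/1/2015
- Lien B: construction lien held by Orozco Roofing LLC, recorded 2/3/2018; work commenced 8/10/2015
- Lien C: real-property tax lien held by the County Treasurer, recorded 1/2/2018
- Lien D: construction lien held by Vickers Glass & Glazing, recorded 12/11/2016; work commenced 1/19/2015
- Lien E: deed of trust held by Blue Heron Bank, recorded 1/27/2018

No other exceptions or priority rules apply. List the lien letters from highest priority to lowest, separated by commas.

Adjusting effective dates: A was recorded 207 days after the deed, outside the 45-day window, so it keeps its recording date; B relates back to 8/10/2015 (work commenced); D is treated as recorded 1/19/2015, the work-commencement date.
C, as a real-property tax lien, has superpriority and ranks first.
The other liens, earliest effective date first: D (1/19/2015), B (8/10/2015), A (10/1/2015), E (1/27/2018).

C, D, B, A, E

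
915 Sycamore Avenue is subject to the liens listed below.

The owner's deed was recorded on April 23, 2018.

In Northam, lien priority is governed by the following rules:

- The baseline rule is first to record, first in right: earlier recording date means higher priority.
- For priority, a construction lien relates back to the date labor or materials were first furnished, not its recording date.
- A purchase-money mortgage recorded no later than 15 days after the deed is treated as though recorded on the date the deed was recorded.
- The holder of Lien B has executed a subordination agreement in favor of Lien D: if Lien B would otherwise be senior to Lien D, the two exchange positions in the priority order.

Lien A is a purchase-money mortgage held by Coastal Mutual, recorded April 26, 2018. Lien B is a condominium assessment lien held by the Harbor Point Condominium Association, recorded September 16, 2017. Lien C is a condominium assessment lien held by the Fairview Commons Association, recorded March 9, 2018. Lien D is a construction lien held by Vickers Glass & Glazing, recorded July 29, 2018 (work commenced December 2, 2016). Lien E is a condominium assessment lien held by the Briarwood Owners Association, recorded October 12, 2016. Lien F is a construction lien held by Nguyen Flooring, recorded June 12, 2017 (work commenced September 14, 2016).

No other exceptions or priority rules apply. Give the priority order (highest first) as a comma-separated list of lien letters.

Effective dates: A relates back to the deed date April 23, 2018; D is treated as recorded December 2, 2016, the work-commencement date; F's effective date is September 14, 2016, when work began.
Ordering by effective date: F (September 14, 2016), E (October 12, 2016), D (December 2, 2016), B (September 16, 2017), C (March 9, 2018), A (April 23, 2018).
B already ranks below D; the subordination has no effect.

F, E, D, B, C, A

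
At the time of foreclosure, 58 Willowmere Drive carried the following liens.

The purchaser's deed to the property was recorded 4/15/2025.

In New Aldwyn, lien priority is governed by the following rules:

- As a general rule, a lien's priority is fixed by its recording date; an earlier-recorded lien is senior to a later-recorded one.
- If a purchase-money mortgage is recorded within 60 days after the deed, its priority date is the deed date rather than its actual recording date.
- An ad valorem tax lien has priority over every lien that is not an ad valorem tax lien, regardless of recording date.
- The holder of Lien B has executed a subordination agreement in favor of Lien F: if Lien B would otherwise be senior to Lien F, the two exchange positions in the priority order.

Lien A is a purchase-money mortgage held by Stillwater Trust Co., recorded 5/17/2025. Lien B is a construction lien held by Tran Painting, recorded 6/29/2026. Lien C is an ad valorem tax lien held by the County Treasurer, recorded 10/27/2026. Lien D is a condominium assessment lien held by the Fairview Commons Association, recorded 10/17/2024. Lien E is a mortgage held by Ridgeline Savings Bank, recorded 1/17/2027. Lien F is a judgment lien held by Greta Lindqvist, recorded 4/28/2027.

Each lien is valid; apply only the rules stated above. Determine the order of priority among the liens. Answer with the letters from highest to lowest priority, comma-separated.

C, D, A, F, E, B

Effective dates: A's effective date is the deed date, 4/15/2025.
As an ad valorem tax lien, C is senior to every other lien.
Ordering the rest by effective date: D (10/17/2024), A (4/15/2025), B (6/29/2026), E (1/17/2027), F (4/28/2027).
B would otherwise be senior to F, so under the subordination agreement B and F exchange positions.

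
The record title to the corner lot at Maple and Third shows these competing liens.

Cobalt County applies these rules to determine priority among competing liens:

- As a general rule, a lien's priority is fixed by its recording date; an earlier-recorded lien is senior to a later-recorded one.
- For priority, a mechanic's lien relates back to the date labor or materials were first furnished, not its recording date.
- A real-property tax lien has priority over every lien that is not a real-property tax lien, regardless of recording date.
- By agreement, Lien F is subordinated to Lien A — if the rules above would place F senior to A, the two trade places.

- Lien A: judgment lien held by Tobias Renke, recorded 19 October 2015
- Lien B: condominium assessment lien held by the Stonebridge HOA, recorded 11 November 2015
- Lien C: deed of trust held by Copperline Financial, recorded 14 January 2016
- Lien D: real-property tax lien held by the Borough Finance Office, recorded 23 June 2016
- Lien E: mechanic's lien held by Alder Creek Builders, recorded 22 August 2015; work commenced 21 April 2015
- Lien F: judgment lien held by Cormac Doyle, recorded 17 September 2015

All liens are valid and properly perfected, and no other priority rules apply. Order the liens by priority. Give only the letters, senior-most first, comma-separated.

D, E, A, F, B, C

Adjusting effective dates: E relates back to 21 April 2015 (work commenced).
D is a real-property tax lien and takes priority over every other lien.
Remaining liens by effective date: E (21 April 2015), F (17 September 2015), A (19 October 2015), B (11 November 2015), C (14 January 2016).
F is senior to A before the subordination, so the two trade places.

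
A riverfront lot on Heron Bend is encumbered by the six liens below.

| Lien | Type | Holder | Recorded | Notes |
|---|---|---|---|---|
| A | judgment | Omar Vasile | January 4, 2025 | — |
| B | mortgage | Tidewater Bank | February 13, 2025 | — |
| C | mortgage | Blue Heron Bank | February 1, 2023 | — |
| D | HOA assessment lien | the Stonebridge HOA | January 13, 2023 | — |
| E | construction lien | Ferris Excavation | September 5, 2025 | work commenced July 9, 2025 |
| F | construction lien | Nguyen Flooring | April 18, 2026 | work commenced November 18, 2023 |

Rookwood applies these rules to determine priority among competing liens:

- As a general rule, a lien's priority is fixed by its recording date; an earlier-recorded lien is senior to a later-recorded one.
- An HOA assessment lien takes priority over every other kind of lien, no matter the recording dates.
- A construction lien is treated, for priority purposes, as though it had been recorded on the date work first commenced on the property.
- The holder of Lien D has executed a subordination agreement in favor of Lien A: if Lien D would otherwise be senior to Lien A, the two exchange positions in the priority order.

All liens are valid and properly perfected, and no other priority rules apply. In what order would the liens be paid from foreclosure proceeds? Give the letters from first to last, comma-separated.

A, C, F, D, B, E

Effective dates: E relates back to July 9, 2025 (work commenced); F is treated as recorded November 18, 2023, the work-commencement date.
D is an HOA assessment lien and takes priority over every other lien.
The other liens, earliest effective date first: C (February 1, 2023), F (November 18, 2023), A (January 4, 2025), B (February 13, 2025), E (July 9, 2025).
Because D would otherwise rank above A, the subordination swaps them.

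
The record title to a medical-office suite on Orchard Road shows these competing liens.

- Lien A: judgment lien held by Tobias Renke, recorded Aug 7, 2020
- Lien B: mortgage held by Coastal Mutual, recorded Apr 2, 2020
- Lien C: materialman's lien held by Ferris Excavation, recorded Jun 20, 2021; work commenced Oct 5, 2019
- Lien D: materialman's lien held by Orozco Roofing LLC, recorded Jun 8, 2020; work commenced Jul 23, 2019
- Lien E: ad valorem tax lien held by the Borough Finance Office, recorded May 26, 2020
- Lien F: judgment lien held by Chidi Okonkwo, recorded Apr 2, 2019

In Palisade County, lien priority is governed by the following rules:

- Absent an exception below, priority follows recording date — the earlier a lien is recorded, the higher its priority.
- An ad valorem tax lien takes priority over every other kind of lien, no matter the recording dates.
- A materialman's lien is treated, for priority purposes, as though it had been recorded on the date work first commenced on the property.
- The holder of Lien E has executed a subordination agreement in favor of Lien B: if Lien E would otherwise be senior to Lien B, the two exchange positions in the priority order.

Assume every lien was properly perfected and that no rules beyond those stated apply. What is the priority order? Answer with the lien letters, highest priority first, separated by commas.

Adjusting effective dates: C's effective date is Oct 5, 2019, when work began; D is treated as recorded Jul 23, 2019, the work-commencement date.
E, as an ad valorem tax lien, has superpriority and ranks first.
Ordering the rest by effective date: F (Apr 2, 2019), D (Jul 23, 2019), C (Oct 5, 2019), B (Apr 2, 2020), A (Aug 7, 2020).
Because E would otherwise rank above B, the subordination swaps them.

B, F, D, C, E, A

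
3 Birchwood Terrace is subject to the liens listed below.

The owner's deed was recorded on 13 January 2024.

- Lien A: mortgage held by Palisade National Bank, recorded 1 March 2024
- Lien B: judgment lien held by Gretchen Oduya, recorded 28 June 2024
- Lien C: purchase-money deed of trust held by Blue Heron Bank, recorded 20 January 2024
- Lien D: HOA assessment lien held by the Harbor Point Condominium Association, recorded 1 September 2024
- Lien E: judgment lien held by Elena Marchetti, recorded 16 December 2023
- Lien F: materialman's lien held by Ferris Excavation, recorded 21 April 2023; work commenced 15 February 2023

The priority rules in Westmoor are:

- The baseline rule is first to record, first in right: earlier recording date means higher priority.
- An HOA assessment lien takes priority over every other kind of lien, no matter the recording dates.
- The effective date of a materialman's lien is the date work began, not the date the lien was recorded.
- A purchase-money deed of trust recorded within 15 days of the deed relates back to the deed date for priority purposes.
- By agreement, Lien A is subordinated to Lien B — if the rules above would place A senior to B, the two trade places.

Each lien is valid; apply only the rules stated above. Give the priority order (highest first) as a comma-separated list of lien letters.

D, F, E, C, B, A

Effective dates after the stated exceptions: C was recorded within the 15-day window, so its effective date is the deed date 13 January 2024; F's effective date is 15 February 2023, when work began.
As an HOA assessment lien, D is senior to every other lien.
Among the remaining liens, by effective date: F (15 February 2023), E (16 December 2023), C (13 January 2024), A (1 March 2024), B (28 June 2024).
A would otherwise be senior to B, so under the subordination agreement A and B exchange positions.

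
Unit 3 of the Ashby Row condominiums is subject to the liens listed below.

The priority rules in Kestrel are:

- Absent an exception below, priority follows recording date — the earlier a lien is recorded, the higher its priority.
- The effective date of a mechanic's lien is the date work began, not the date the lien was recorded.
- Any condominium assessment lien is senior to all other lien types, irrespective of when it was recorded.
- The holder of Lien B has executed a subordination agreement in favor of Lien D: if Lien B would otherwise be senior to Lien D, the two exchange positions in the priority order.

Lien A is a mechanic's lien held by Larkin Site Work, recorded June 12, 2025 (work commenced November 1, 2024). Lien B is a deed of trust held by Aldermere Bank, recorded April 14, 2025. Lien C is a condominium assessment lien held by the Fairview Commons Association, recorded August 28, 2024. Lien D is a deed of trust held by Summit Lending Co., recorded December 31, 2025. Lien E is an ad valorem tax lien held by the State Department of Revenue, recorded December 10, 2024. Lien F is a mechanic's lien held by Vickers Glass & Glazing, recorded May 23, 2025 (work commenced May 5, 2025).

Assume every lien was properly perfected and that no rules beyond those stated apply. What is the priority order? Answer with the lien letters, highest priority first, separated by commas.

C, A, E, D, F, B

First, effective dates: A is treated as recorded November 1, 2024, the work-commencement date; F is treated as recorded May 5, 2025, the work-commencement date.
C, as a condominium assessment lien, has superpriority and ranks first.
Ordering the rest by effective date: A (November 1, 2024), E (December 10, 2024), B (April 14, 2025), F (May 5, 2025), D (December 31, 2025).
The subordination applies — B was senior to D — so B and D swap.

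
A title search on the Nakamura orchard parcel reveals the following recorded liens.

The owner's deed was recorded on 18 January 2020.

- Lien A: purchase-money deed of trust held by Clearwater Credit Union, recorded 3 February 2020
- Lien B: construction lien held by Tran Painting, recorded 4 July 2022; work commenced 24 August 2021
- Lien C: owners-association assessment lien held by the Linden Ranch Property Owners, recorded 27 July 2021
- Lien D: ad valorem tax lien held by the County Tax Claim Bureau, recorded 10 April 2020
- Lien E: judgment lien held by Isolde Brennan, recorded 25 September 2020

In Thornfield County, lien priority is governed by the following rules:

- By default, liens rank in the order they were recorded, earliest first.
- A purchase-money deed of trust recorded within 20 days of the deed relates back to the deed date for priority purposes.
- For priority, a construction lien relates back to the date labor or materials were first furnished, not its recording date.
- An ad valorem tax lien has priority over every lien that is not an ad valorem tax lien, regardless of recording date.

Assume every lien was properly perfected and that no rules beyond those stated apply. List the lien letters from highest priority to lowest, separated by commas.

First, effective dates: A relates back to the deed date 18 January 2020; B's effective date is 24 August 2021, when work began.
D, as an ad valorem tax lien, has superpriority and ranks first.
The other liens, earliest effective date first: A (18 January 2020), E (25 September 2020), C (27 July 2021), B (24 August 2021).

D, A, E, C, B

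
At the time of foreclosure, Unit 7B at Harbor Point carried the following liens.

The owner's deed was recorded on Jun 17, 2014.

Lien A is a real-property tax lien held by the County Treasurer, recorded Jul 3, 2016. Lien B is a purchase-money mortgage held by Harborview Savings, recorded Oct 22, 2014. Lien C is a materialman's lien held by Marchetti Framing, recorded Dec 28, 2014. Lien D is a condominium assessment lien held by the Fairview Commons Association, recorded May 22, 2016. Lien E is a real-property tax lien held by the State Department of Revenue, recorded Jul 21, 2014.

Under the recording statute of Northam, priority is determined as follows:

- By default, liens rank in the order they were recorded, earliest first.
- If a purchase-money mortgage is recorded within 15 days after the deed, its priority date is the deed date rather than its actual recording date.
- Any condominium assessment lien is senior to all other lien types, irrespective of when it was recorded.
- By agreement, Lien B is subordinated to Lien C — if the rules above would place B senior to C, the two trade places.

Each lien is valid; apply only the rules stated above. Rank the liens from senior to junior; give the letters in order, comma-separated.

D, E, C, B, A

Adjusting effective dates: B was recorded 127 days after the deed, outside the 15-day window, so it keeps its recording date.
D is a condominium assessment lien and takes priority over every other lien.
Ordering the rest by effective date: E (Jul 21, 2014), B (Oct 22, 2014), C (Dec 28, 2014), A (Jul 3, 2016).
B is senior to C before the subordination, so the two trade places.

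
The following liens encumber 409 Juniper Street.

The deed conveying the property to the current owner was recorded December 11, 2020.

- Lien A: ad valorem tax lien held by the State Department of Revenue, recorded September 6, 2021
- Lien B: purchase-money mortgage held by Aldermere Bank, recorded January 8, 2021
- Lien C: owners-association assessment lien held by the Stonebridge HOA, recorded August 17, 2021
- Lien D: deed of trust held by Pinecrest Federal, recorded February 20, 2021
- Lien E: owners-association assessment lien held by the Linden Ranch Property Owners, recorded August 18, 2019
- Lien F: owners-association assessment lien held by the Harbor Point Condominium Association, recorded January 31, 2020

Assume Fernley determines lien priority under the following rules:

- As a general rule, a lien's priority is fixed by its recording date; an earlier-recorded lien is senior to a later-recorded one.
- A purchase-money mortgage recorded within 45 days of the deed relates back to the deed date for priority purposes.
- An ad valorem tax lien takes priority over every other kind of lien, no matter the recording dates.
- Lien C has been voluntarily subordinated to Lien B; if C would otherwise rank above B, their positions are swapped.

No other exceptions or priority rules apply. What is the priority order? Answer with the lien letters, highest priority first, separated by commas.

A, E, F, B, D, C

Effective dates: B was recorded within the 45-day window, so its effective date is the deed date December 11, 2020.
A is an ad valorem tax lien, so it outranks all other liens regardless of date.
Remaining liens by effective date: E (August 18, 2019), F (January 31, 2020), B (December 11, 2020), D (February 20, 2021), C (August 17, 2021).
Since C is not senior to B, the subordination leaves the order unchanged.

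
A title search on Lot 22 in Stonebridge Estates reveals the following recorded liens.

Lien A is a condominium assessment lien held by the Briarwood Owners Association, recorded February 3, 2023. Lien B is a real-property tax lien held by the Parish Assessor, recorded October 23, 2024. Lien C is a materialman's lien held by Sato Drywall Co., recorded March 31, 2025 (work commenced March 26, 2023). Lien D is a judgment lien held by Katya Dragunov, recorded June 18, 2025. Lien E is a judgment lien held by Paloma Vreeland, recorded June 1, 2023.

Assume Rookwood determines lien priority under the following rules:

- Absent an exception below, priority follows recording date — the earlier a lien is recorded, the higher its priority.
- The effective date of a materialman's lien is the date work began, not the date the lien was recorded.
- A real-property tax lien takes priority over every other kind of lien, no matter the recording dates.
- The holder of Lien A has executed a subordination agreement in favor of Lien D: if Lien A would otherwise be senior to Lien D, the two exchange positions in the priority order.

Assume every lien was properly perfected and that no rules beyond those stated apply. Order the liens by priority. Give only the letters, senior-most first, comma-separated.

Effective dates after the stated exceptions: C's effective date is March 26, 2023, when work began.
As a real-property tax lien, B is senior to every other lien.
Remaining liens by effective date: A (February 3, 2023), C (March 26, 2023), E (June 1, 2023), D (June 18, 2025).
The subordination applies — A was senior to D — so A and D swap.

B, D, C, E, A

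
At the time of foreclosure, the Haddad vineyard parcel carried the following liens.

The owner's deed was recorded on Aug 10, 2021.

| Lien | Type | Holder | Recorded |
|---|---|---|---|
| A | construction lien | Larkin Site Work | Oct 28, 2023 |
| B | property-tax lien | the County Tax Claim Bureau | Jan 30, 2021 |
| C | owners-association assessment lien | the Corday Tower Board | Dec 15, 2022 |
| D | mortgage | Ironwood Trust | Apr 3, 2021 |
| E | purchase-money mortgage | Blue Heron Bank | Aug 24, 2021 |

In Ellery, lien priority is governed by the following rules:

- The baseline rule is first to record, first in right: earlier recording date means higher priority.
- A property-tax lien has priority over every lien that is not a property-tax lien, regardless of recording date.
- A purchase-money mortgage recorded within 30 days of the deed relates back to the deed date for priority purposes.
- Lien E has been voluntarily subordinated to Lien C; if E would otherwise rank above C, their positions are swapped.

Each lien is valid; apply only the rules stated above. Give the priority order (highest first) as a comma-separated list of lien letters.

B, D, C, E, A

Effective dates after the stated exceptions: E's effective date is the deed date, Aug 10, 2021.
B is a property-tax lien, so it outranks all other liens regardless of date.
Ordering the rest by effective date: D (Apr 3, 2021), E (Aug 10, 2021), C (Dec 15, 2022), A (Oct 28, 2023).
The subordination applies — E was senior to C — so E and C swap.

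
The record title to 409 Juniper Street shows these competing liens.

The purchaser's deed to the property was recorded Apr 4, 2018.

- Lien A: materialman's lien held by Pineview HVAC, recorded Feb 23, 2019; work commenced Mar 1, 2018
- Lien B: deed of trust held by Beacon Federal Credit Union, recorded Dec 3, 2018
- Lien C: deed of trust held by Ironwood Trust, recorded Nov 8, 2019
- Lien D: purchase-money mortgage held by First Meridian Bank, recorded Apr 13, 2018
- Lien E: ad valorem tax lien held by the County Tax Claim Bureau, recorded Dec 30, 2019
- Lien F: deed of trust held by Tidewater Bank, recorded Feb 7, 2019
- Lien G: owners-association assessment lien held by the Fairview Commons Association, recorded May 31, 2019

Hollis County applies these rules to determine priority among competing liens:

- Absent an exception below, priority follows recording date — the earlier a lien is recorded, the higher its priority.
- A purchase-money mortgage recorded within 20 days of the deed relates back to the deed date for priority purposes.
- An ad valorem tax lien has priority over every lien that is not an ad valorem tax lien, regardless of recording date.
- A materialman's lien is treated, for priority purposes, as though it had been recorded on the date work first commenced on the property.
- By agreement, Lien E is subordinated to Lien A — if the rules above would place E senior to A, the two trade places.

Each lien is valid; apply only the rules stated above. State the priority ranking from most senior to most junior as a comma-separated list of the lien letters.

First, effective dates: A's effective date is Mar 1, 2018, when work began; D's effective date is the deed date, Apr 4, 2018.
E, as an ad valorem tax lien, has superpriority and ranks first.
Remaining liens by effective date: A (Mar 1, 2018), D (Apr 4, 2018), B (Dec 3, 2018), F (Feb 7, 2019), G (May 31, 2019), C (Nov 8, 2019).
The subordination applies — E was senior to A — so E and A swap.

A, E, D, B, F, G, C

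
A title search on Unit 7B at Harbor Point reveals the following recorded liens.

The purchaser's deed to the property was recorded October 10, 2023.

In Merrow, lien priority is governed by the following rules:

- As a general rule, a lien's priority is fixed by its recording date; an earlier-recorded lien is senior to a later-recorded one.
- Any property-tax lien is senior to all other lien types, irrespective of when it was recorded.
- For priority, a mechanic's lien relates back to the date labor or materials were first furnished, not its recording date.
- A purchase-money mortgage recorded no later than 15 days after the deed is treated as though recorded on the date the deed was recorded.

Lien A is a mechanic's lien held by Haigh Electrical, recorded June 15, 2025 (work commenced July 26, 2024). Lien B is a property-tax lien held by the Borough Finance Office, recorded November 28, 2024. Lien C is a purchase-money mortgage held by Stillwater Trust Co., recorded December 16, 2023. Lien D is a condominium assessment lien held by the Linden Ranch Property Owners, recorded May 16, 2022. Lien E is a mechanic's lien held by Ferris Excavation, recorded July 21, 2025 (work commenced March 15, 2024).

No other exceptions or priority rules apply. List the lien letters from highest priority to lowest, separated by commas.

B, D, C, E, A

Adjusting effective dates: A relates back to July 26, 2024 (work commenced); C was recorded 67 days after the deed, outside the 15-day window, so it keeps its recording date; E is treated as recorded March 15, 2024, the work-commencement date.
B is a property-tax lien, so it outranks all other liens regardless of date.
Ordering the rest by effective date: D (May 16, 2022), C (December 16, 2023), E (March 15, 2024), A (July 26, 2024).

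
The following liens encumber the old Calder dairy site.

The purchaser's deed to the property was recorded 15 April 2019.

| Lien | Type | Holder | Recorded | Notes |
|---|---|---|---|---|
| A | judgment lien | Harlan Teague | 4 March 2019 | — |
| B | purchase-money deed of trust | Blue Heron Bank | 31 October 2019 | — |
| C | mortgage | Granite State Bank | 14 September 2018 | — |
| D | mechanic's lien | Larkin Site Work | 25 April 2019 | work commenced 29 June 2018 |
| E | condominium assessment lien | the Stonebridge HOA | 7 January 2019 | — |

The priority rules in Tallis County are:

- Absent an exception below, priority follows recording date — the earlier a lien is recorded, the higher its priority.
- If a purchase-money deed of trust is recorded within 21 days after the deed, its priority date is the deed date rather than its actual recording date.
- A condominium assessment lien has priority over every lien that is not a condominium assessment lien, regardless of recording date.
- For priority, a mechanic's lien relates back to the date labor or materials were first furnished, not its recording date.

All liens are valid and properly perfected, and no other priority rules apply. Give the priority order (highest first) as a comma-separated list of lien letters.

Adjusting effective dates: B was recorded 199 days after the deed, outside the 21-day window, so it keeps its recording date; D is treated as recorded 29 June 2018, the work-commencement date.
E is a condominium assessment lien, so it outranks all other liens regardless of date.
Remaining liens by effective date: D (29 June 2018), C (14 September 2018), A (4 March 2019), B (31 October 2019).

E, D, C, A, B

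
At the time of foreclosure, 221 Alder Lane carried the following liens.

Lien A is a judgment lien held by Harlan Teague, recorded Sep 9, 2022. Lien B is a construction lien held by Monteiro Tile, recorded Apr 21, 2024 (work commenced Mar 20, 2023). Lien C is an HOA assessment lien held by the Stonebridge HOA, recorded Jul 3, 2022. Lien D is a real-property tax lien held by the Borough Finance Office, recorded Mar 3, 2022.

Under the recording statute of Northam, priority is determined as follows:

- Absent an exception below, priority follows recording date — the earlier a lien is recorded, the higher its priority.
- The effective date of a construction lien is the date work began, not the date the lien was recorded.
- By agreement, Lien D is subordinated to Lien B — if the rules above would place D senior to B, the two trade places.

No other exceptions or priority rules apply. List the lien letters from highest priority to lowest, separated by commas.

Effective dates: B relates back to Mar 20, 2023 (work commenced).
Sorted by effective date: D (Mar 3, 2022), C (Jul 3, 2022), A (Sep 9, 2022), B (Mar 20, 2023).
The subordination applies — D was senior to B — so D and B swap.

B, C, A, D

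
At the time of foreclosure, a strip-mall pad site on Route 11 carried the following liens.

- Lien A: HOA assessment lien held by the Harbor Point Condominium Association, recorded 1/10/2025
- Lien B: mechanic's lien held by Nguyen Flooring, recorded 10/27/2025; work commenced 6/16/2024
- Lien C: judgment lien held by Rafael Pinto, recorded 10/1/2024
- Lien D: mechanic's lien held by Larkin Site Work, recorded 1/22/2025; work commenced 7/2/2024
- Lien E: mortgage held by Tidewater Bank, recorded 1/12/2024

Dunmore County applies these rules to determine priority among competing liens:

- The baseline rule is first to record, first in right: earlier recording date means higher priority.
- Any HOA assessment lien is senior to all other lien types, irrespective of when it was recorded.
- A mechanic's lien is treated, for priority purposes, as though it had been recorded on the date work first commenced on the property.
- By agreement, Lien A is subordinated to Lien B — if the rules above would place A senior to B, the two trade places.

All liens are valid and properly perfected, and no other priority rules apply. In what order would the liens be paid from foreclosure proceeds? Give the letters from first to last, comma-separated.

B, E, A, D, C

Adjusting effective dates: B relates back to 6/16/2024 (work commenced); D relates back to 7/2/2024 (work commenced).
A is an HOA assessment lien and takes priority over every other lien.
The other liens, earliest effective date first: E (1/12/2024), B (6/16/2024), D (7/2/2024), C (10/1/2024).
The subordination applies — A was senior to B — so A and B swap.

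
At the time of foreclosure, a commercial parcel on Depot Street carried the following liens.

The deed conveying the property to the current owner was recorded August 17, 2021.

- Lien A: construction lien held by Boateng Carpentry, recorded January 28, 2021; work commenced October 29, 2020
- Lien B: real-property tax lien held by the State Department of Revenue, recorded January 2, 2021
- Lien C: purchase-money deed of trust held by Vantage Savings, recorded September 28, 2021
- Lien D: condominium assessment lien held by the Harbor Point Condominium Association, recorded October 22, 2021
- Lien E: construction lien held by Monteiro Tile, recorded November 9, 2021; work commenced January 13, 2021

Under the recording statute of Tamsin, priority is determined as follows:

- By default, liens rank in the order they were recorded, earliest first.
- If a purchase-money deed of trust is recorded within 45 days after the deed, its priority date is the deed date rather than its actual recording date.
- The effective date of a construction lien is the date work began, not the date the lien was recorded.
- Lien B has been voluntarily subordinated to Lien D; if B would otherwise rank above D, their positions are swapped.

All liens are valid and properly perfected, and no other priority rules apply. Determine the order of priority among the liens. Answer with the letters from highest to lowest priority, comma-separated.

A, D, E, C, B

Effective dates: A relates back to October 29, 2020 (work commenced); C's effective date is the deed date, August 17, 2021; E's effective date is January 13, 2021, when work began.
By effective date: A (October 29, 2020), B (January 2, 2021), E (January 13, 2021), C (August 17, 2021), D (October 22, 2021).
Because B would otherwise rank above D, the subordination swaps them.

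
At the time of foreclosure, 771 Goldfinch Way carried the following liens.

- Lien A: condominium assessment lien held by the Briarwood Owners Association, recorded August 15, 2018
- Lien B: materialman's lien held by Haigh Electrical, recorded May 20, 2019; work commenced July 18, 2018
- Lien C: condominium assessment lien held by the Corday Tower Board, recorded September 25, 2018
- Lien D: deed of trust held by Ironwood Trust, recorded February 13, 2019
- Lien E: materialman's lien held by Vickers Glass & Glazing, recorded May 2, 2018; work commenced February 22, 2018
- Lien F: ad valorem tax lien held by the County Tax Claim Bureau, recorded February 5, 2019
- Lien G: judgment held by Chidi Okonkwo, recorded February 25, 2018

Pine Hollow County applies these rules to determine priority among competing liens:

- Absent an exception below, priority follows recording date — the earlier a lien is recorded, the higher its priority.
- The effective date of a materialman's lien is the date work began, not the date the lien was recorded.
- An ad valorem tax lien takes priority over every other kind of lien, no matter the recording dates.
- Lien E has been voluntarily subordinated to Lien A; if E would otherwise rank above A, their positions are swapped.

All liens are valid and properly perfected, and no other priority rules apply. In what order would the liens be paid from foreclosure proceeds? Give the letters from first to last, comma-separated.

Effective dates after the stated exceptions: B is treated as recorded July 18, 2018, the work-commencement date; E relates back to February 22, 2018 (work commenced).
F, as an ad valorem tax lien, has superpriority and ranks first.
Ordering the rest by effective date: E (February 22, 2018), G (February 25, 2018), B (July 18, 2018), A (August 15, 2018), C (September 25, 2018), D (February 13, 2019).
E would otherwise be senior to A, so under the subordination agreement E and A exchange positions.

F, A, G, B, E, C, D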